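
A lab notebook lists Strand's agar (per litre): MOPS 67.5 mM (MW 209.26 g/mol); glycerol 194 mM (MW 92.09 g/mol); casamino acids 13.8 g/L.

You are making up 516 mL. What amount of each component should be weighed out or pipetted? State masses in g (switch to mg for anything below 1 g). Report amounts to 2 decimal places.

Working volume: 516 mL = 0.516 L.
MOPS: 67.5 mmol/L × 209.26 g/mol × 0.516 L ÷ 1000 = 7.29 g
glycerol: 194 mmol/L × 92.09 g/mol × 0.516 L ÷ 1000 = 9.22 g
casamino acids: 13.8 g/L × 0.516 L = 7.12 g

MOPS 7.29 g; glycerol 9.22 g; casamino acids 7.12 g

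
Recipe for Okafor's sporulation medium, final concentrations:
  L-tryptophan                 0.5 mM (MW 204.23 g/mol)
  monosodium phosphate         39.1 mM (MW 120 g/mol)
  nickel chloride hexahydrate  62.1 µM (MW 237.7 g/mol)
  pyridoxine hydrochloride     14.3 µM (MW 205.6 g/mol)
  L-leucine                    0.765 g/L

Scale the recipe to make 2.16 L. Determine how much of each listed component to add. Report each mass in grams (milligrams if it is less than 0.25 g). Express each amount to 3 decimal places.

L-tryptophan 220.568 mg; monosodium phosphate 10.135 g; nickel chloride hexahydrate 31.884 mg; pyridoxine hydrochloride 6.351 mg; L-leucine 1.652 g

Scale factor relative to 1 L: 2.16.
L-tryptophan: 0.5 mmol/L × 204.23 mg/mmol × 2.16 L = 220.568 mg
monosodium phosphate: 39.1 mmol/L × 120 g/mol × 2.16 L ÷ 1000 = 10.135 g
nickel chloride hexahydrate: 62.1 µmol/L × 237.7 g/mol × 2.16 L ÷ 1000 = 31.884 mg
pyridoxine hydrochloride: 14.3 µmol/L × 205.6 g/mol × 2.16 L ÷ 1000 = 6.351 mg
L-leucine: 0.765 g/L × 2.16 L = 1.652 g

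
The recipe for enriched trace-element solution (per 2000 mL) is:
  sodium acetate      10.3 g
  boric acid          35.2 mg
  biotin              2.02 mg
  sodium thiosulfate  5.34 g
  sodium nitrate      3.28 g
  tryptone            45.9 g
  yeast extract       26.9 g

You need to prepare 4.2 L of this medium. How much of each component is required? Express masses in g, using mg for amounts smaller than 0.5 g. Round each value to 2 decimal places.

sodium acetate 21.63 g; boric acid 73.92 mg; biotin 4.24 mg; sodium thiosulfate 11.21 g; sodium nitrate 6.89 g; tryptone 96.39 g; yeast extract 56.49 g

Scale factor = 4200 mL / 2000 mL = 2.1.
sodium acetate: 10.3 g × (4200 mL / 2000 mL) = 21.63 g
boric acid: 35.2 mg × (4200 mL / 2000 mL) = 73.92 mg
biotin: 2.02 mg × (4200 mL / 2000 mL) = 4.24 mg
sodium thiosulfate: 5.34 g × (4200 mL / 2000 mL) = 11.21 g
sodium nitrate: 3.28 g × (4200 mL / 2000 mL) = 6.89 g
tryptone: 45.9 g × (4200 mL / 2000 mL) = 96.39 g
yeast extract: 26.9 g × (4200 mL / 2000 mL) = 56.49 g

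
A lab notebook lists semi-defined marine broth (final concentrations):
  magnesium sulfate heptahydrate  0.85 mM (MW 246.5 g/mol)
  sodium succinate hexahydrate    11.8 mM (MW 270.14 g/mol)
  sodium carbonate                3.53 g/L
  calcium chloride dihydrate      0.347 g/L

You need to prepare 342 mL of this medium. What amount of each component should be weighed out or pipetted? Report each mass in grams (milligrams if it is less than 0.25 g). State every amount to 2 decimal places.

Scale factor relative to 1 L: 0.342.
magnesium sulfate heptahydrate: 0.85 mmol/L × 246.5 mg/mmol × 0.342 L = 71.66 mg
sodium succinate hexahydrate: 11.8 mmol/L × 270.14 g/mol × 0.342 L ÷ 1000 = 1.09 g
sodium carbonate: 3.53 g/L × 0.342 L = 1.21 g
calcium chloride dihydrate: 0.347 g/L × 0.342 L = 0.118674 g = 118.67 mg

magnesium sulfate heptahydrate 71.66 mg; sodium succinate hexahydrate 1.09 g; sodium carbonate 1.21 g; calcium chloride dihydrate 118.67 mg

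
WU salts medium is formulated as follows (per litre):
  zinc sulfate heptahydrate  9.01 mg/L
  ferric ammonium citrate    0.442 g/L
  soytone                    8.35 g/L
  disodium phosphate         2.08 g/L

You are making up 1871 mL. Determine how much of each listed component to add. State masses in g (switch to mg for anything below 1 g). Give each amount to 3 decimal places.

Working volume: 1871 mL = 1.871 L.
zinc sulfate heptahydrate: 9.01 mg/L × 1.871 L = 16.858 mg
ferric ammonium citrate: 0.442 g/L × 1.871 L = 0.826982 g = 826.982 mg
soytone: 8.35 g/L × 1.871 L = 15.623 g
disodium phosphate: 2.08 g/L × 1.871 L = 3.892 g

zinc sulfate heptahydrate 16.858 mg; ferric ammonium citrate 826.982 mg; soytone 15.623 g; disodium phosphate 3.892 g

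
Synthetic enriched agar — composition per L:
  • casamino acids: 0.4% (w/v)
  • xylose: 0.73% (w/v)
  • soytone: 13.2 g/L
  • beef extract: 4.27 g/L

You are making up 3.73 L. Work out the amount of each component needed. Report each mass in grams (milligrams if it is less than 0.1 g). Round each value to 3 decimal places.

Scale factor relative to 1 L: 3.73.
casamino acids: 0.4 g per 100 mL × 3730 mL ÷ 100 = 14.920 g
xylose: 0.73% w/v = 7.3 g/L → 7.3 × 3.73 L = 27.229 g
soytone: 13.2 g/L × 3.73 L = 49.236 g
beef extract: 4.27 g/L × 3.73 L = 15.927 g

casamino acids 14.920 g; xylose 27.229 g; soytone 49.236 g; beef extract 15.927 g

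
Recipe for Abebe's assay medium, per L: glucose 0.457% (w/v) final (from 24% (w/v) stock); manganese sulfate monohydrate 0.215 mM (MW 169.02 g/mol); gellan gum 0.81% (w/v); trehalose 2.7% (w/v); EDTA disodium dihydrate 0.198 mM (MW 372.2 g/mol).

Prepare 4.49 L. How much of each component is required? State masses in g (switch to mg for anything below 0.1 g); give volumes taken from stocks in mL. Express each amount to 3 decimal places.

Scale factor relative to 1 L: 4.49.
glucose: C1V1 = C2V2 → 0.457% ÷ 24% × 4490 mL = 85.497 mL
manganese sulfate monohydrate: 0.215 mmol/L × 169.02 g/mol × 4.49 L ÷ 1000 = 0.163 g
gellan gum: 0.81 g per 100 mL × 4490 mL ÷ 100 = 36.369 g
trehalose: 2.7 g per 100 mL × 4490 mL ÷ 100 = 121.230 g
EDTA disodium dihydrate: 0.198 mmol/L × 372.2 g/mol × 4.49 L ÷ 1000 = 0.331 g

glucose 85.497 mL; manganese sulfate monohydrate 0.163 g; gellan gum 36.369 g; trehalose 121.230 g; EDTA disodium dihydrate 0.331 g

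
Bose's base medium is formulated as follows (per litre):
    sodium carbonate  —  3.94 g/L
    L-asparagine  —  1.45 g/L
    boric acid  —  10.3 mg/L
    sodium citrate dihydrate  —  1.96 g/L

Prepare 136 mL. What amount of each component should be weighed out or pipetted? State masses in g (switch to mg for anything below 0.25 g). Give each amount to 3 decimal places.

sodium carbonate 0.536 g; L-asparagine 197.200 mg; boric acid 1.401 mg; sodium citrate dihydrate 0.267 g

Target volume = 136 mL = 0.136 L.
sodium carbonate: 3.94 g/L × 0.136 L = 0.536 g
L-asparagine: 1.45 g/L × 0.136 L = 0.1972 g = 197.200 mg
boric acid: 10.3 mg/L × 0.136 L = 1.401 mg
sodium citrate dihydrate: 1.96 g/L × 0.136 L = 0.267 g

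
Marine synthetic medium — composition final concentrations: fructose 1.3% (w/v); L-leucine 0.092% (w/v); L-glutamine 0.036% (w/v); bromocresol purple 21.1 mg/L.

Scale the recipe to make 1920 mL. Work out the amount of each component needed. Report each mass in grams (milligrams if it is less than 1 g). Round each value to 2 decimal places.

fructose 24.96 g; L-leucine 1.77 g; L-glutamine 691.20 mg; bromocresol purple 40.51 mg

Target volume = 1920 mL = 1.92 L.
fructose: 1.3% w/v = 13 g/L → 13 × 1.92 L = 24.96 g
L-leucine: 0.092% w/v = 0.92 g/L → 0.92 × 1.92 L = 1.77 g
L-glutamine: 0.036 g per 100 mL × 1920 mL ÷ 100 = 0.6912 g = 691.20 mg
bromocresol purple: 21.1 mg/L × 1.92 L = 40.51 mg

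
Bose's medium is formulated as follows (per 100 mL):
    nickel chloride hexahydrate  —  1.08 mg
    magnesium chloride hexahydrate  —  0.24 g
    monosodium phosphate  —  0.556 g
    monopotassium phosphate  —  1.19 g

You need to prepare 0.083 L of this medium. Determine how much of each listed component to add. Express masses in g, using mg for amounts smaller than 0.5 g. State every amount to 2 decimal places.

nickel chloride hexahydrate 0.90 mg; magnesium chloride hexahydrate 199.20 mg; monosodium phosphate 461.48 mg; monopotassium phosphate 0.99 g

Ratio of target to recipe volume: 83 / 100 = 0.83.
nickel chloride hexahydrate: 1.08 mg × (83 mL / 100 mL) = 0.90 mg
magnesium chloride hexahydrate: 0.24 g × (83 mL / 100 mL) = 0.1992 g = 199.20 mg
monosodium phosphate: 0.556 g × (83 mL / 100 mL) = 0.46148 g = 461.48 mg
monopotassium phosphate: 1.19 g × (83 mL / 100 mL) = 0.99 g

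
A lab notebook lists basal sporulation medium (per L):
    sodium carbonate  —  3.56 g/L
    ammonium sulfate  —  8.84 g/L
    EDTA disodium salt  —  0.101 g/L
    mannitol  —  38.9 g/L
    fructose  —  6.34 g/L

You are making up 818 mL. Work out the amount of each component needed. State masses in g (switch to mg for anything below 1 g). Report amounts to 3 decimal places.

sodium carbonate 2.912 g; ammonium sulfate 7.231 g; EDTA disodium salt 82.618 mg; mannitol 31.820 g; fructose 5.186 g

Scale factor relative to 1 L: 0.818.
sodium carbonate: 3.56 g/L × 0.818 L = 2.912 g
ammonium sulfate: 8.84 g/L × 0.818 L = 7.231 g
EDTA disodium salt: 0.101 g/L × 0.818 L = 0.082618 g = 82.618 mg
mannitol: 38.9 g/L × 0.818 L = 31.820 g
fructose: 6.34 g/L × 0.818 L = 5.186 g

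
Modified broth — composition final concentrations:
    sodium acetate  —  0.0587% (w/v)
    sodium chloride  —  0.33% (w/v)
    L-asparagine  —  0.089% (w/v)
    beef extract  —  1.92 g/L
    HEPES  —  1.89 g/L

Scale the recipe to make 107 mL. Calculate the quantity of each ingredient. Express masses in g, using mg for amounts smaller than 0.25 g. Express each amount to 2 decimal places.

Target volume = 107 mL = 0.107 L.
sodium acetate: 0.0587 g per 100 mL × 107 mL ÷ 100 = 0.062809 g = 62.81 mg
sodium chloride: 0.33% w/v = 3.3 g/L → 3.3 × 0.107 L = 0.35 g
L-asparagine: 0.089 g per 100 mL × 107 mL ÷ 100 = 0.09523 g = 95.23 mg
beef extract: 1.92 g/L × 0.107 L = 0.20544 g = 205.44 mg
HEPES: 1.89 g/L × 0.107 L = 0.20223 g = 202.23 mg

sodium acetate 62.81 mg; sodium chloride 0.35 g; L-asparagine 95.23 mg; beef extract 205.44 mg; HEPES 202.23 mg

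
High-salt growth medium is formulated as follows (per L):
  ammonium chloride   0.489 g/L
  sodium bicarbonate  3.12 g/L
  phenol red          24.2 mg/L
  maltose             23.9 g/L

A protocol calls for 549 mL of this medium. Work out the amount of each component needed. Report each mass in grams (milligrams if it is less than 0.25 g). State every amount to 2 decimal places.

ammonium chloride 0.27 g; sodium bicarbonate 1.71 g; phenol red 13.29 mg; maltose 13.12 g

Target volume = 549 mL = 0.549 L.
ammonium chloride: 0.489 g/L × 0.549 L = 0.27 g
sodium bicarbonate: 3.12 g/L × 0.549 L = 1.71 g
phenol red: 24.2 mg/L × 0.549 L = 13.29 mg
maltose: 23.9 g/L × 0.549 L = 13.12 g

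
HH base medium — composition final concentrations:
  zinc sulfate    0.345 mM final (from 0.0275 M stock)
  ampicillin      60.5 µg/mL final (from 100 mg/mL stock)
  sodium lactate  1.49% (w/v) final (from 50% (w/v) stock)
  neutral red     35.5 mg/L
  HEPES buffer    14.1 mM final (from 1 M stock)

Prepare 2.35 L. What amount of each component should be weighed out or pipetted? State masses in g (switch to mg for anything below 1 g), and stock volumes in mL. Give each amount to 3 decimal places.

zinc sulfate 29.482 mL; ampicillin 1.422 mL; sodium lactate 70.030 mL; neutral red 83.425 mg; HEPES buffer 33.135 mL

Scale factor relative to 1 L: 2.35.
zinc sulfate: V = C2·V2/C1 = 0.345 mM × 2350 mL ÷ 27.5 mM = 29.482 mL
ampicillin: C1V1 = C2V2 → 60.5 µg/mL × 2350 mL ÷ 100000 µg/mL = 1.422 mL
sodium lactate: V = C2·V2/C1 = 1.49% ÷ 50% × 2350 mL = 70.030 mL
neutral red: 35.5 mg/L × 2.35 L = 83.425 mg
HEPES buffer: V = C2·V2/C1 = 14.1 mM × 2350 mL ÷ 1000 mM = 33.135 mL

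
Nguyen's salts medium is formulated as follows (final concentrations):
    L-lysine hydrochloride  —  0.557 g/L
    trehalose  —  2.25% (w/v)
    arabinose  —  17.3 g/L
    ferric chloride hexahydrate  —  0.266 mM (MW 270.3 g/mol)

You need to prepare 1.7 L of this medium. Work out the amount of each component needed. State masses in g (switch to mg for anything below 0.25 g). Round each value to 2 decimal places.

Working volume: 1.7 L.
L-lysine hydrochloride: 0.557 g/L × 1.7 L = 0.95 g
trehalose: 2.25 g per 100 mL × 1700 mL ÷ 100 = 38.25 g
arabinose: 17.3 g/L × 1.7 L = 29.41 g
ferric chloride hexahydrate: 0.266 mmol/L × 270.3 mg/mmol × 1.7 L = 122.23 mg

L-lysine hydrochloride 0.95 g; trehalose 38.25 g; arabinose 29.41 g; ferric chloride hexahydrate 122.23 mg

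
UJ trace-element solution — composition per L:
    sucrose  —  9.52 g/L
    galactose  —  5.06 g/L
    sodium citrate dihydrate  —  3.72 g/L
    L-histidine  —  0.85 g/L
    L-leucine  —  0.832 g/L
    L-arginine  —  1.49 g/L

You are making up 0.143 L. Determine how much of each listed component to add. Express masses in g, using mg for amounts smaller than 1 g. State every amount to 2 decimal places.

sucrose 1.36 g; galactose 723.58 mg; sodium citrate dihydrate 531.96 mg; L-histidine 121.55 mg; L-leucine 118.98 mg; L-arginine 213.07 mg

Scale factor relative to 1 L: 0.143.
sucrose: 9.52 g/L × 0.143 L = 1.36 g
galactose: 5.06 g/L × 0.143 L = 0.72358 g = 723.58 mg
sodium citrate dihydrate: 3.72 g/L × 0.143 L = 0.53196 g = 531.96 mg
L-histidine: 0.85 g/L × 0.143 L = 0.12155 g = 121.55 mg
L-leucine: 0.832 g/L × 0.143 L = 0.118976 g = 118.98 mg
L-arginine: 1.49 g/L × 0.143 L = 0.21307 g = 213.07 mg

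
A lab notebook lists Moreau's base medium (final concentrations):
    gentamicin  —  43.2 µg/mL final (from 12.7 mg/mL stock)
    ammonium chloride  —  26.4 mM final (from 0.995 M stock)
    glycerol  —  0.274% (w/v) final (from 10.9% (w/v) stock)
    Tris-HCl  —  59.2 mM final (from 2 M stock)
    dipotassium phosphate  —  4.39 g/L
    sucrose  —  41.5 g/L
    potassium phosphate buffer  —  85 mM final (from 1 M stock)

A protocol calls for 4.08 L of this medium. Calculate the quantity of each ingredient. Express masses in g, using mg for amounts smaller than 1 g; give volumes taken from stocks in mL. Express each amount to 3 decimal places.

gentamicin 13.878 mL; ammonium chloride 108.253 mL; glycerol 102.561 mL; Tris-HCl 120.768 mL; dipotassium phosphate 17.911 g; sucrose 169.320 g; potassium phosphate buffer 346.800 mL

Scale factor relative to 1 L: 4.08.
gentamicin: V = C2·V2/C1 = 43.2 µg/mL × 4080 mL ÷ 12700 µg/mL = 13.878 mL
ammonium chloride: C1V1 = C2V2 → 26.4 mM × 4080 mL ÷ 995 mM = 108.253 mL
glycerol: C1V1 = C2V2 → 0.274% ÷ 10.9% × 4080 mL = 102.561 mL
Tris-HCl: dilute stock: 59.2 mM × 4080 mL ÷ 2000 mM = 120.768 mL
dipotassium phosphate: 4.39 g/L × 4.08 L = 17.911 g
sucrose: 41.5 g/L × 4.08 L = 169.320 g
potassium phosphate buffer: dilute stock: 85 mM × 4080 mL ÷ 1000 mM = 346.800 mL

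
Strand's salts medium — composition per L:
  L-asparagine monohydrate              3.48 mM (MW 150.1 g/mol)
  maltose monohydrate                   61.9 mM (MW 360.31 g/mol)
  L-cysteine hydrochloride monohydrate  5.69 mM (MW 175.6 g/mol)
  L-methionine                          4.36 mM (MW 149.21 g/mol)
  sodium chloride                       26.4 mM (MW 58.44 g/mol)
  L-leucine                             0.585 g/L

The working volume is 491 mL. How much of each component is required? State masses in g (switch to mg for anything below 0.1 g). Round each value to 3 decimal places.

L-asparagine monohydrate 0.256 g; maltose monohydrate 10.951 g; L-cysteine hydrochloride monohydrate 0.491 g; L-methionine 0.319 g; sodium chloride 0.758 g; L-leucine 0.287 g

Target volume = 491 mL = 0.491 L.
L-asparagine monohydrate: 3.48 mmol/L × 150.1 g/mol × 0.491 L ÷ 1000 = 0.256 g
maltose monohydrate: 61.9 mmol/L × 360.31 g/mol × 0.491 L ÷ 1000 = 10.951 g
L-cysteine hydrochloride monohydrate: 5.69 mmol/L × 175.6 g/mol × 0.491 L ÷ 1000 = 0.491 g
L-methionine: 4.36 mmol/L × 149.21 g/mol × 0.491 L ÷ 1000 = 0.319 g
sodium chloride: 26.4 mmol/L × 58.44 g/mol × 0.491 L ÷ 1000 = 0.758 g
L-leucine: 0.585 g/L × 0.491 L = 0.287 g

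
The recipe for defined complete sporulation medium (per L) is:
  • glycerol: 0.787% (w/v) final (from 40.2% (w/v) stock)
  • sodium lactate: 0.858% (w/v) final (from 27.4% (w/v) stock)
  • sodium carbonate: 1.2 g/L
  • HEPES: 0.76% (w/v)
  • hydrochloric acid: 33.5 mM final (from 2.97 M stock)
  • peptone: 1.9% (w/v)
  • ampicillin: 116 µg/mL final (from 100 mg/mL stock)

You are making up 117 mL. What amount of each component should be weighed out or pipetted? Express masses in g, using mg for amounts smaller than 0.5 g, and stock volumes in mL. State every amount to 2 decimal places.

Working volume: 117 mL = 0.117 L.
glycerol: C1V1 = C2V2 → 0.787% ÷ 40.2% × 117 mL = 2.29 mL
sodium lactate: C1V1 = C2V2 → 0.858% ÷ 27.4% × 117 mL = 3.66 mL
sodium carbonate: 1.2 g/L × 0.117 L = 0.1404 g = 140.40 mg
HEPES: 0.76% w/v = 7.6 g/L → 7.6 × 0.117 L = 0.89 g
hydrochloric acid: dilute stock: 33.5 mM × 117 mL ÷ 2970 mM = 1.32 mL
peptone: 1.9% w/v = 19 g/L → 19 × 0.117 L = 2.22 g
ampicillin: dilute stock: 116 µg/mL × 117 mL ÷ 100000 µg/mL = 0.14 mL

glycerol 2.29 mL; sodium lactate 3.66 mL; sodium carbonate 140.40 mg; HEPES 0.89 g; hydrochloric acid 1.32 mL; peptone 2.22 g; ampicillin 0.14 mL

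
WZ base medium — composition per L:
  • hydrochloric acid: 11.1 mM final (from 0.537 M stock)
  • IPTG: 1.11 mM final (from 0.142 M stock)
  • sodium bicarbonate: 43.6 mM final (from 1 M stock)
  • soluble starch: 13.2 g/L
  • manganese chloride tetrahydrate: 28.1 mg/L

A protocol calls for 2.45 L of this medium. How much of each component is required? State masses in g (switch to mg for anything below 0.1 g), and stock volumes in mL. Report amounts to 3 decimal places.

hydrochloric acid 50.642 mL; IPTG 19.151 mL; sodium bicarbonate 106.820 mL; soluble starch 32.340 g; manganese chloride tetrahydrate 68.845 mg

Scale factor relative to 1 L: 2.45.
hydrochloric acid: dilute stock: 11.1 mM × 2450 mL ÷ 537 mM = 50.642 mL
IPTG: dilute stock: 1.11 mM × 2450 mL ÷ 142 mM = 19.151 mL
sodium bicarbonate: dilute stock: 43.6 mM × 2450 mL ÷ 1000 mM = 106.820 mL
soluble starch: 13.2 g/L × 2.45 L = 32.340 g
manganese chloride tetrahydrate: 28.1 mg/L × 2.45 L = 68.845 mg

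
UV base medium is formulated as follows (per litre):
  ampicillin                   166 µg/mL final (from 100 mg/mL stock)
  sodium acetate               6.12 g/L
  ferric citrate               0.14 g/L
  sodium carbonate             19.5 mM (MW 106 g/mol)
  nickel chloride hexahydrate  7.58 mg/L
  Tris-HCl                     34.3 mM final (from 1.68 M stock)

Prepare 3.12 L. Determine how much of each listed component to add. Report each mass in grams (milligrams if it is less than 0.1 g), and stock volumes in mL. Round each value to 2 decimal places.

Working volume: 3.12 L.
ampicillin: dilute stock: 166 µg/mL × 3120 mL ÷ 100000 µg/mL = 5.18 mL
sodium acetate: 6.12 g/L × 3.12 L = 19.09 g
ferric citrate: 0.14 g/L × 3.12 L = 0.44 g
sodium carbonate: 19.5 mmol/L × 106 g/mol × 3.12 L ÷ 1000 = 6.45 g
nickel chloride hexahydrate: 7.58 mg/L × 3.12 L = 23.65 mg
Tris-HCl: C1V1 = C2V2 → 34.3 mM × 3120 mL ÷ 1680 mM = 63.70 mL

ampicillin 5.18 mL; sodium acetate 19.09 g; ferric citrate 0.44 g; sodium carbonate 6.45 g; nickel chloride hexahydrate 23.65 mg; Tris-HCl 63.70 mL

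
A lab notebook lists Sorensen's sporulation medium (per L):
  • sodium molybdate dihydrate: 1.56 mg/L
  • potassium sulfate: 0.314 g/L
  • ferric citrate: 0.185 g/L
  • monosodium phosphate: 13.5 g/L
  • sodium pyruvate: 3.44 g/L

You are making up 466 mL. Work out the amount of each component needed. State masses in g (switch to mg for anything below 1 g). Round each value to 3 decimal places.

Target volume = 466 mL = 0.466 L.
sodium molybdate dihydrate: 1.56 mg/L × 0.466 L = 0.727 mg
potassium sulfate: 0.314 g/L × 0.466 L = 0.146324 g = 146.324 mg
ferric citrate: 0.185 g/L × 0.466 L = 0.08621 g = 86.210 mg
monosodium phosphate: 13.5 g/L × 0.466 L = 6.291 g
sodium pyruvate: 3.44 g/L × 0.466 L = 1.603 g

sodium molybdate dihydrate 0.727 mg; potassium sulfate 146.324 mg; ferric citrate 86.210 mg; monosodium phosphate 6.291 g; sodium pyruvate 1.603 g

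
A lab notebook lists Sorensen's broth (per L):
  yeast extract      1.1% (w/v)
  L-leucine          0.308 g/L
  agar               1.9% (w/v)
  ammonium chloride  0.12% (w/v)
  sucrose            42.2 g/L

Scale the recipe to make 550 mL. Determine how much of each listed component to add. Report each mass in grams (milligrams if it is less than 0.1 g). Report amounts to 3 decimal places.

yeast extract 6.050 g; L-leucine 0.169 g; agar 10.450 g; ammonium chloride 0.660 g; sucrose 23.210 g

Target volume = 550 mL = 0.55 L.
yeast extract: 1.1 g per 100 mL × 550 mL ÷ 100 = 6.050 g
L-leucine: 0.308 g/L × 0.55 L = 0.169 g
agar: 1.9 g per 100 mL × 550 mL ÷ 100 = 10.450 g
ammonium chloride: 0.12 g per 100 mL × 550 mL ÷ 100 = 0.660 g
sucrose: 42.2 g/L × 0.55 L = 23.210 g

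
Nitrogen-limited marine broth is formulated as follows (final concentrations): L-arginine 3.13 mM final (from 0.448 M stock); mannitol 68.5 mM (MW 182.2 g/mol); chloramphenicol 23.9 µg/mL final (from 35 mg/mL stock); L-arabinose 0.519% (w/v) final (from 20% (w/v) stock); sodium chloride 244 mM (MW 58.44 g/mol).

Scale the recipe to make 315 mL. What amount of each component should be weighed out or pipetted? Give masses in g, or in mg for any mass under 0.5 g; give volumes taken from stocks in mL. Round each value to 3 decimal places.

Target volume = 315 mL = 0.315 L.
L-arginine: dilute stock: 3.13 mM × 315 mL ÷ 448 mM = 2.201 mL
mannitol: 68.5 mmol/L × 182.2 g/mol × 0.315 L ÷ 1000 = 3.931 g
chloramphenicol: C1V1 = C2V2 → 23.9 µg/mL × 315 mL ÷ 35000 µg/mL = 0.215 mL
L-arabinose: C1V1 = C2V2 → 0.519% ÷ 20% × 315 mL = 8.174 mL
sodium chloride: 244 mmol/L × 58.44 g/mol × 0.315 L ÷ 1000 = 4.492 g

L-arginine 2.201 mL; mannitol 3.931 g; chloramphenicol 0.215 mL; L-arabinose 8.174 mL; sodium chloride 4.492 g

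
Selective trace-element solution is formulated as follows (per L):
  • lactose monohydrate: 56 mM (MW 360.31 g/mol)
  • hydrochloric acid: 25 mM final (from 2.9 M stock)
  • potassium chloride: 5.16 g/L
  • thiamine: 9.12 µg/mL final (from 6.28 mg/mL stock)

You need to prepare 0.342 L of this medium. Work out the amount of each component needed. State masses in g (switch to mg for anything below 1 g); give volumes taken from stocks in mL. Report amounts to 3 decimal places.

lactose monohydrate 6.901 g; hydrochloric acid 2.948 mL; potassium chloride 1.765 g; thiamine 0.497 mL

Working volume: 0.342 L.
lactose monohydrate: 56 mmol/L × 360.31 g/mol × 0.342 L ÷ 1000 = 6.901 g
hydrochloric acid: V = C2·V2/C1 = 25 mM × 342 mL ÷ 2900 mM = 2.948 mL
potassium chloride: 5.16 g/L × 0.342 L = 1.765 g
thiamine: V = C2·V2/C1 = 9.12 µg/mL × 342 mL ÷ 6280 µg/mL = 0.497 mL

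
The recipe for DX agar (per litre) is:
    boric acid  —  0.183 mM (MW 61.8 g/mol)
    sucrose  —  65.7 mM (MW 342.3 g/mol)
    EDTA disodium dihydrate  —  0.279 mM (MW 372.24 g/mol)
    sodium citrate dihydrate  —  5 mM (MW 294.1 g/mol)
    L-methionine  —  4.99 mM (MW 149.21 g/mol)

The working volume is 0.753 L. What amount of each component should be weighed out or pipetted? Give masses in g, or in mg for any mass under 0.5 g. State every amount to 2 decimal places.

Working volume: 0.753 L.
boric acid: 0.183 mmol/L × 61.8 mg/mmol × 0.753 L = 8.52 mg
sucrose: 65.7 mmol/L × 342.3 g/mol × 0.753 L ÷ 1000 = 16.93 g
EDTA disodium dihydrate: 0.279 mmol/L × 372.24 mg/mmol × 0.753 L = 78.20 mg
sodium citrate dihydrate: 5 mmol/L × 294.1 g/mol × 0.753 L ÷ 1000 = 1.11 g
L-methionine: 4.99 mmol/L × 149.21 g/mol × 0.753 L ÷ 1000 = 0.56 g

boric acid 8.52 mg; sucrose 16.93 g; EDTA disodium dihydrate 78.20 mg; sodium citrate dihydrate 1.11 g; L-methionine 0.56 g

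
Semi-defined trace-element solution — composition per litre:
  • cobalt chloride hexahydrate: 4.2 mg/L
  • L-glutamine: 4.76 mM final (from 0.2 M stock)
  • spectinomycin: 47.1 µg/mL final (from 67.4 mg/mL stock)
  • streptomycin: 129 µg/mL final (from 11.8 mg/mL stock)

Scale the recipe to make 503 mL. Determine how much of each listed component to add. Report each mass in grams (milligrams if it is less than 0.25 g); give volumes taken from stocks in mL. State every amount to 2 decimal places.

Target volume = 503 mL = 0.503 L.
cobalt chloride hexahydrate: 4.2 mg/L × 0.503 L = 2.11 mg
L-glutamine: V = C2·V2/C1 = 4.76 mM × 503 mL ÷ 200 mM = 11.97 mL
spectinomycin: dilute stock: 47.1 µg/mL × 503 mL ÷ 67400 µg/mL = 0.35 mL
streptomycin: dilute stock: 129 µg/mL × 503 mL ÷ 11800 µg/mL = 5.50 mL

cobalt chloride hexahydrate 2.11 mg; L-glutamine 11.97 mL; spectinomycin 0.35 mL; streptomycin 5.50 mL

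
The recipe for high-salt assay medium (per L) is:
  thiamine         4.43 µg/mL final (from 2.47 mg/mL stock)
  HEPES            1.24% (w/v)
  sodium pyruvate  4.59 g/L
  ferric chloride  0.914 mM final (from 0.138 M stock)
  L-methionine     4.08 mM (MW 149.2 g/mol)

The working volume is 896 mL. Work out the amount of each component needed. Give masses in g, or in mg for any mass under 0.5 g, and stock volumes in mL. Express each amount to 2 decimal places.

Target volume = 896 mL = 0.896 L.
thiamine: dilute stock: 4.43 µg/mL × 896 mL ÷ 2470 µg/mL = 1.61 mL
HEPES: 1.24% w/v = 12.4 g/L → 12.4 × 0.896 L = 11.11 g
sodium pyruvate: 4.59 g/L × 0.896 L = 4.11 g
ferric chloride: V = C2·V2/C1 = 0.914 mM × 896 mL ÷ 138 mM = 5.93 mL
L-methionine: 4.08 mmol/L × 149.2 g/mol × 0.896 L ÷ 1000 = 0.55 g

thiamine 1.61 mL; HEPES 11.11 g; sodium pyruvate 4.11 g; ferric chloride 5.93 mL; L-methionine 0.55 g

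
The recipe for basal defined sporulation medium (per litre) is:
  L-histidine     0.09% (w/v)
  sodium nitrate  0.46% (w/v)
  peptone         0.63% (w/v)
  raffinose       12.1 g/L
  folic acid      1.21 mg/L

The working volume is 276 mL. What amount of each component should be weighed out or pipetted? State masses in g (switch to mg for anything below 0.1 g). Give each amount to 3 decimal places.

Scale factor relative to 1 L: 0.276.
L-histidine: 0.09 g per 100 mL × 276 mL ÷ 100 = 0.248 g
sodium nitrate: 0.46% w/v = 4.6 g/L → 4.6 × 0.276 L = 1.270 g
peptone: 0.63 g per 100 mL × 276 mL ÷ 100 = 1.739 g
raffinose: 12.1 g/L × 0.276 L = 3.340 g
folic acid: 1.21 mg/L × 0.276 L = 0.334 mg

L-histidine 0.248 g; sodium nitrate 1.270 g; peptone 1.739 g; raffinose 3.340 g; folic acid 0.334 mg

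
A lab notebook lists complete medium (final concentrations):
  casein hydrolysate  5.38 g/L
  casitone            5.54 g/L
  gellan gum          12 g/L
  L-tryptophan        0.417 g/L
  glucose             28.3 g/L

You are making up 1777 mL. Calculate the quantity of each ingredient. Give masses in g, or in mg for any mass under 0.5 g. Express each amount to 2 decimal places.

Scale factor relative to 1 L: 1.777.
casein hydrolysate: 5.38 g/L × 1.777 L = 9.56 g
casitone: 5.54 g/L × 1.777 L = 9.84 g
gellan gum: 12 g/L × 1.777 L = 21.32 g
L-tryptophan: 0.417 g/L × 1.777 L = 0.74 g
glucose: 28.3 g/L × 1.777 L = 50.29 g

casein hydrolysate 9.56 g; casitone 9.84 g; gellan gum 21.32 g; L-tryptophan 0.74 g; glucose 50.29 g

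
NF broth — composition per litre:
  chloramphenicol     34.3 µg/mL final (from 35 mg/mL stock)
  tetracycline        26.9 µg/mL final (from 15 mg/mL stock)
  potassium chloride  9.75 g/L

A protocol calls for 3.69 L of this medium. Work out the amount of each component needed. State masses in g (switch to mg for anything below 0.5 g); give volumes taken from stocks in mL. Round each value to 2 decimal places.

chloramphenicol 3.62 mL; tetracycline 6.62 mL; potassium chloride 35.98 g

Working volume: 3.69 L.
chloramphenicol: C1V1 = C2V2 → 34.3 µg/mL × 3690 mL ÷ 35000 µg/mL = 3.62 mL
tetracycline: dilute stock: 26.9 µg/mL × 3690 mL ÷ 15000 µg/mL = 6.62 mL
potassium chloride: 9.75 g/L × 3.69 L = 35.98 g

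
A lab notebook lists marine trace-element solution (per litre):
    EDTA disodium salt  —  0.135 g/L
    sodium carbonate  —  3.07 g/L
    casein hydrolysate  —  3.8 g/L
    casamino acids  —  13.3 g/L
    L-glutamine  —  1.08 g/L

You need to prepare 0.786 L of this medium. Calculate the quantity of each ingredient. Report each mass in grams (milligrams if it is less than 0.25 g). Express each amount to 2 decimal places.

Working volume: 0.786 L.
EDTA disodium salt: 0.135 g/L × 0.786 L = 0.10611 g = 106.11 mg
sodium carbonate: 3.07 g/L × 0.786 L = 2.41 g
casein hydrolysate: 3.8 g/L × 0.786 L = 2.99 g
casamino acids: 13.3 g/L × 0.786 L = 10.45 g
L-glutamine: 1.08 g/L × 0.786 L = 0.85 g

EDTA disodium salt 106.11 mg; sodium carbonate 2.41 g; casein hydrolysate 2.99 g; casamino acids 10.45 g; L-glutamine 0.85 g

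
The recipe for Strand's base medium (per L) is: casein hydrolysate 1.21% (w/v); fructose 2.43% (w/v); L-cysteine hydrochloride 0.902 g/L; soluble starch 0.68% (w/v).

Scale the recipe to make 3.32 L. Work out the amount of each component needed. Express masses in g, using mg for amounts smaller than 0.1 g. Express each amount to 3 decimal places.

Scale factor relative to 1 L: 3.32.
casein hydrolysate: 1.21% w/v = 12.1 g/L → 12.1 × 3.32 L = 40.172 g
fructose: 2.43 g per 100 mL × 3320 mL ÷ 100 = 80.676 g
L-cysteine hydrochloride: 0.902 g/L × 3.32 L = 2.995 g
soluble starch: 0.68% w/v = 6.8 g/L → 6.8 × 3.32 L = 22.576 g

casein hydrolysate 40.172 g; fructose 80.676 g; L-cysteine hydrochloride 2.995 g; soluble starch 22.576 g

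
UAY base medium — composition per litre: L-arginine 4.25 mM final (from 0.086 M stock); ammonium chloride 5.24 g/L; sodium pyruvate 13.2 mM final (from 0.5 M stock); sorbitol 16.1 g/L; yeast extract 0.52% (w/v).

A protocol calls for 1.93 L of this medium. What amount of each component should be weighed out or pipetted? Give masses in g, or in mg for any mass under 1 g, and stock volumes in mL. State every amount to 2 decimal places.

Working volume: 1.93 L.
L-arginine: dilute stock: 4.25 mM × 1930 mL ÷ 86 mM = 95.38 mL
ammonium chloride: 5.24 g/L × 1.93 L = 10.11 g
sodium pyruvate: C1V1 = C2V2 → 13.2 mM × 1930 mL ÷ 500 mM = 50.95 mL
sorbitol: 16.1 g/L × 1.93 L = 31.07 g
yeast extract: 0.52 g per 100 mL × 1930 mL ÷ 100 = 10.04 g

L-arginine 95.38 mL; ammonium chloride 10.11 g; sodium pyruvate 50.95 mL; sorbitol 31.07 g; yeast extract 10.04 g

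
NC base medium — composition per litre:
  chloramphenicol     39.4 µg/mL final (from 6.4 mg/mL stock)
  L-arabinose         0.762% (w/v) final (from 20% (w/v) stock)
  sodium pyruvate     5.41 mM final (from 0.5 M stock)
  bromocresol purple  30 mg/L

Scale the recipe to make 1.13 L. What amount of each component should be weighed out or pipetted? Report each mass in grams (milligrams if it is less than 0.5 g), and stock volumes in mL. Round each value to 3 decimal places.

Scale factor relative to 1 L: 1.13.
chloramphenicol: V = C2·V2/C1 = 39.4 µg/mL × 1130 mL ÷ 6400 µg/mL = 6.957 mL
L-arabinose: V = C2·V2/C1 = 0.762% ÷ 20% × 1130 mL = 43.053 mL
sodium pyruvate: dilute stock: 5.41 mM × 1130 mL ÷ 500 mM = 12.227 mL
bromocresol purple: 30 mg/L × 1.13 L = 33.900 mg

chloramphenicol 6.957 mL; L-arabinose 43.053 mL; sodium pyruvate 12.227 mL; bromocresol purple 33.900 mg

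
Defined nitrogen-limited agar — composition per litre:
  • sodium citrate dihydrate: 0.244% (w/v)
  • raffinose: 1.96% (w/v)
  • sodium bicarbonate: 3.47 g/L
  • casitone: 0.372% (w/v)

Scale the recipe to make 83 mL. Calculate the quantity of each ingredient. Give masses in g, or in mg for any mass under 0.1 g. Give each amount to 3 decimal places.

Target volume = 83 mL = 0.083 L.
sodium citrate dihydrate: 0.244% w/v = 2.44 g/L → 2.44 × 0.083 L = 0.203 g
raffinose: 1.96 g per 100 mL × 83 mL ÷ 100 = 1.627 g
sodium bicarbonate: 3.47 g/L × 0.083 L = 0.288 g
casitone: 0.372 g per 100 mL × 83 mL ÷ 100 = 0.309 g

sodium citrate dihydrate 0.203 g; raffinose 1.627 g; sodium bicarbonate 0.288 g; casitone 0.309 g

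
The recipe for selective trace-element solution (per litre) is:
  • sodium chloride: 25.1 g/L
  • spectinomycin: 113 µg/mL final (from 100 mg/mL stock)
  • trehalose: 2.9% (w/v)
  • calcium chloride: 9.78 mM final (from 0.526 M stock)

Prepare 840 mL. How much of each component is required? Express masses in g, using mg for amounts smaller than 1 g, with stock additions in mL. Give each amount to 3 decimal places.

Scale factor relative to 1 L: 0.84.
sodium chloride: 25.1 g/L × 0.84 L = 21.084 g
spectinomycin: dilute stock: 113 µg/mL × 840 mL ÷ 100000 µg/mL = 0.949 mL
trehalose: 2.9 g per 100 mL × 840 mL ÷ 100 = 24.360 g
calcium chloride: V = C2·V2/C1 = 9.78 mM × 840 mL ÷ 526 mM = 15.618 mL

sodium chloride 21.084 g; spectinomycin 0.949 mL; trehalose 24.360 g; calcium chloride 15.618 mL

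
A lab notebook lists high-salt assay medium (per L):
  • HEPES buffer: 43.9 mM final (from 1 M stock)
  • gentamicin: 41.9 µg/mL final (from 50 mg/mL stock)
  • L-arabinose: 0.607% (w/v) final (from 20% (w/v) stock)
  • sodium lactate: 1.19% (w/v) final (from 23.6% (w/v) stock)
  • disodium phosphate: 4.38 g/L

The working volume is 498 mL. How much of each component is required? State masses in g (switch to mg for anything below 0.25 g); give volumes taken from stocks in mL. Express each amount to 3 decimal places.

Scale factor relative to 1 L: 0.498.
HEPES buffer: C1V1 = C2V2 → 43.9 mM × 498 mL ÷ 1000 mM = 21.862 mL
gentamicin: V = C2·V2/C1 = 41.9 µg/mL × 498 mL ÷ 50000 µg/mL = 0.417 mL
L-arabinose: V = C2·V2/C1 = 0.607% ÷ 20% × 498 mL = 15.114 mL
sodium lactate: dilute stock: 1.19% ÷ 23.6% × 498 mL = 25.111 mL
disodium phosphate: 4.38 g/L × 0.498 L = 2.181 g

HEPES buffer 21.862 mL; gentamicin 0.417 mL; L-arabinose 15.114 mL; sodium lactate 25.111 mL; disodium phosphate 2.181 g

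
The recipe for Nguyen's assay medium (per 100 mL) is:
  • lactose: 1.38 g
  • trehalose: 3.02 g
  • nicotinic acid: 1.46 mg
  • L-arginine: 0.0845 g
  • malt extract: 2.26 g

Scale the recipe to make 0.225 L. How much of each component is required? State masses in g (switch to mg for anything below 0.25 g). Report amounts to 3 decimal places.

Scale factor = 225 mL / 100 mL = 2.25.
lactose: 1.38 g × (225 mL / 100 mL) = 3.105 g
trehalose: 3.02 g × (225 mL / 100 mL) = 6.795 g
nicotinic acid: 1.46 mg × (225 mL / 100 mL) = 3.285 mg
L-arginine: 0.0845 g × (225 mL / 100 mL) = 0.190125 g = 190.125 mg
malt extract: 2.26 g × (225 mL / 100 mL) = 5.085 g

lactose 3.105 g; trehalose 6.795 g; nicotinic acid 3.285 mg; L-arginine 190.125 mg; malt extract 5.085 g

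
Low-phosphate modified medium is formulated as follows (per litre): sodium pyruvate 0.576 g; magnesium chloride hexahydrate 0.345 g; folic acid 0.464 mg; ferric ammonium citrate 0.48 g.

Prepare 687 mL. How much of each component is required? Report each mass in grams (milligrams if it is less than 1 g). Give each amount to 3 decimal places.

sodium pyruvate 395.712 mg; magnesium chloride hexahydrate 237.015 mg; folic acid 0.319 mg; ferric ammonium citrate 329.760 mg

Ratio of target to recipe volume: 687 / 1000 = 0.687.
sodium pyruvate: 0.576 g × (687 mL / 1000 mL) = 0.395712 g = 395.712 mg
magnesium chloride hexahydrate: 0.345 g × (687 mL / 1000 mL) = 0.237015 g = 237.015 mg
folic acid: 0.464 mg × (687 mL / 1000 mL) = 0.319 mg
ferric ammonium citrate: 0.48 g × (687 mL / 1000 mL) = 0.32976 g = 329.760 mg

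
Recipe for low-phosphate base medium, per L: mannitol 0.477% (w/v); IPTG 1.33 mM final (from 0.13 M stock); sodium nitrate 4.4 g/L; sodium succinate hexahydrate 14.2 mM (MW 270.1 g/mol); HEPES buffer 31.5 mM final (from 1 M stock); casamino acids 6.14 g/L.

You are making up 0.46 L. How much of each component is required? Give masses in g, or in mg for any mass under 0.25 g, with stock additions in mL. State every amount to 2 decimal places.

mannitol 2.19 g; IPTG 4.71 mL; sodium nitrate 2.02 g; sodium succinate hexahydrate 1.76 g; HEPES buffer 14.49 mL; casamino acids 2.82 g

Scale factor relative to 1 L: 0.46.
mannitol: 0.477% w/v = 4.77 g/L → 4.77 × 0.46 L = 2.19 g
IPTG: dilute stock: 1.33 mM × 460 mL ÷ 130 mM = 4.71 mL
sodium nitrate: 4.4 g/L × 0.46 L = 2.02 g
sodium succinate hexahydrate: 14.2 mmol/L × 270.1 g/mol × 0.46 L ÷ 1000 = 1.76 g
HEPES buffer: C1V1 = C2V2 → 31.5 mM × 460 mL ÷ 1000 mM = 14.49 mL
casamino acids: 6.14 g/L × 0.46 L = 2.82 g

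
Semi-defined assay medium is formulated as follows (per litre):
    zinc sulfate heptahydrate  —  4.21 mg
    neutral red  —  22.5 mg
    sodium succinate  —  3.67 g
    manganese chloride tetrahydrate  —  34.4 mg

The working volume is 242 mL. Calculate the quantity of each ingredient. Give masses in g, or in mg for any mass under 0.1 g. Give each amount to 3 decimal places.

zinc sulfate heptahydrate 1.019 mg; neutral red 5.445 mg; sodium succinate 0.888 g; manganese chloride tetrahydrate 8.325 mg

Ratio of target to recipe volume: 242 / 1000 = 0.242.
zinc sulfate heptahydrate: 4.21 mg × (242 mL / 1000 mL) = 1.019 mg
neutral red: 22.5 mg × (242 mL / 1000 mL) = 5.445 mg
sodium succinate: 3.67 g × (242 mL / 1000 mL) = 0.888 g
manganese chloride tetrahydrate: 34.4 mg × (242 mL / 1000 mL) = 8.325 mg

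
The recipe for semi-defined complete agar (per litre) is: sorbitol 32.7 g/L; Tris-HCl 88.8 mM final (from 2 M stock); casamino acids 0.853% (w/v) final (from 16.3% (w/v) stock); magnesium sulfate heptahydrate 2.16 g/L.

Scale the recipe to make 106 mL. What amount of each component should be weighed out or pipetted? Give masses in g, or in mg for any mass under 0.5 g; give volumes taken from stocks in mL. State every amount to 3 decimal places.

sorbitol 3.466 g; Tris-HCl 4.706 mL; casamino acids 5.547 mL; magnesium sulfate heptahydrate 228.960 mg

Target volume = 106 mL = 0.106 L.
sorbitol: 32.7 g/L × 0.106 L = 3.466 g
Tris-HCl: dilute stock: 88.8 mM × 106 mL ÷ 2000 mM = 4.706 mL
casamino acids: V = C2·V2/C1 = 0.853% ÷ 16.3% × 106 mL = 5.547 mL
magnesium sulfate heptahydrate: 2.16 g/L × 0.106 L = 0.22896 g = 228.960 mg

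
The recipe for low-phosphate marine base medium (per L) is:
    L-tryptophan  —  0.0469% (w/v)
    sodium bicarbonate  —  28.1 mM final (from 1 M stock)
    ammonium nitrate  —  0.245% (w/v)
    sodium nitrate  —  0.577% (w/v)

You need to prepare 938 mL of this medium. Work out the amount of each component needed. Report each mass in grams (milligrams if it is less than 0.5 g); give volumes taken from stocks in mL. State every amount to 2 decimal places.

Working volume: 938 mL = 0.938 L.
L-tryptophan: 0.0469 g per 100 mL × 938 mL ÷ 100 = 0.439922 g = 439.92 mg
sodium bicarbonate: C1V1 = C2V2 → 28.1 mM × 938 mL ÷ 1000 mM = 26.36 mL
ammonium nitrate: 0.245% w/v = 2.45 g/L → 2.45 × 0.938 L = 2.30 g
sodium nitrate: 0.577% w/v = 5.77 g/L → 5.77 × 0.938 L = 5.41 g

L-tryptophan 439.92 mg; sodium bicarbonate 26.36 mL; ammonium nitrate 2.30 g; sodium nitrate 5.41 g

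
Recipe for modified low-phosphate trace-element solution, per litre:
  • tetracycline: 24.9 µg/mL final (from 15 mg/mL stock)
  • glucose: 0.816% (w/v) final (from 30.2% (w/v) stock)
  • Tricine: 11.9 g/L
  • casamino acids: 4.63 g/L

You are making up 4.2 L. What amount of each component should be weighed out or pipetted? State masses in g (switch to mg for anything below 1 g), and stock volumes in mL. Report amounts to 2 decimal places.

tetracycline 6.97 mL; glucose 113.48 mL; Tricine 49.98 g; casamino acids 19.45 g

Scale factor relative to 1 L: 4.2.
tetracycline: V = C2·V2/C1 = 24.9 µg/mL × 4200 mL ÷ 15000 µg/mL = 6.97 mL
glucose: dilute stock: 0.816% ÷ 30.2% × 4200 mL = 113.48 mL
Tricine: 11.9 g/L × 4.2 L = 49.98 g
casamino acids: 4.63 g/L × 4.2 L = 19.45 g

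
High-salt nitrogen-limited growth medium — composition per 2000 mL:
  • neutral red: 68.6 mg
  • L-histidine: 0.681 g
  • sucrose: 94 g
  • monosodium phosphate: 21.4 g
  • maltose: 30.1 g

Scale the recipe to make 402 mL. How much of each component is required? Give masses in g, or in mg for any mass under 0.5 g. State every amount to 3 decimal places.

Ratio of target to recipe volume: 402 / 2000 = 0.201.
neutral red: 68.6 mg × (402 mL / 2000 mL) = 13.789 mg
L-histidine: 0.681 g × (402 mL / 2000 mL) = 0.136881 g = 136.881 mg
sucrose: 94 g × (402 mL / 2000 mL) = 18.894 g
monosodium phosphate: 21.4 g × (402 mL / 2000 mL) = 4.301 g
maltose: 30.1 g × (402 mL / 2000 mL) = 6.050 g

neutral red 13.789 mg; L-histidine 136.881 mg; sucrose 18.894 g; monosodium phosphate 4.301 g; maltose 6.050 g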